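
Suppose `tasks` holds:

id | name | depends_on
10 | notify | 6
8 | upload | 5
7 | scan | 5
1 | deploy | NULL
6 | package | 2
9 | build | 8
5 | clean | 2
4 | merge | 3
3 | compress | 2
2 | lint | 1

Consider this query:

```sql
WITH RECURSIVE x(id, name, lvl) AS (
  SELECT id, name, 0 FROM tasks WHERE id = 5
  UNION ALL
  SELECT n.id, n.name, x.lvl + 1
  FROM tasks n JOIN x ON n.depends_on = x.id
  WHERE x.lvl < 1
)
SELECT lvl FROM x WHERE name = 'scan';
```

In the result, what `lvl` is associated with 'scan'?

Base: id=5 (clean) at lvl 0.
Iteration 1: rows with depends_on in {5} -> scan (id 7, lvl 1), upload (id 8, lvl 1).
Iteration 2: lvl < 1 fails for all current rows; recursion stops.

1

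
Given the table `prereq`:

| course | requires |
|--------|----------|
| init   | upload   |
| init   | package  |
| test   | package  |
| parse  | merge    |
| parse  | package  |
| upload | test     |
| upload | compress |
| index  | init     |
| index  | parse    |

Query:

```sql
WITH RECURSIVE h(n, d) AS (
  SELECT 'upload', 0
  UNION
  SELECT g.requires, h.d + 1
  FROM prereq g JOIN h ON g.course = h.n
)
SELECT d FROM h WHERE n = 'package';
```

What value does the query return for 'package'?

Base: (upload, d=0).
Iteration 1: edges from {upload} -> (compress, d=1), (test, d=1).
Iteration 2: edges from {compress,test} -> (package, d=2).
Iteration 3: no outgoing edges from {package}; recursion stops.

2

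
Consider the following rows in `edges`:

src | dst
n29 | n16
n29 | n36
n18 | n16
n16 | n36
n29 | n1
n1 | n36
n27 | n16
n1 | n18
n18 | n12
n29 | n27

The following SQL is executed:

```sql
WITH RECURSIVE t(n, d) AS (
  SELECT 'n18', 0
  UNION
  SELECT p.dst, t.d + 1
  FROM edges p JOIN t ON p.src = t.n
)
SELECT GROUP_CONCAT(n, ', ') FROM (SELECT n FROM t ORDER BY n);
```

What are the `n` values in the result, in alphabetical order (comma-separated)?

n12, n16, n18, n36

Base: (n18, d=0).
Iteration 1: edges from {n18} -> (n12, d=1), (n16, d=1).
Iteration 2: edges from {n12,n16} -> (n36, d=2).
Iteration 3: no outgoing edges from {n36}; recursion stops.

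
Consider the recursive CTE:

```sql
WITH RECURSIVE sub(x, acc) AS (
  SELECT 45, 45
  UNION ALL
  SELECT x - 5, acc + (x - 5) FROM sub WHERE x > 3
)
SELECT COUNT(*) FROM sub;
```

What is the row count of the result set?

Base: x=45, acc=45.
Iteration 1: 45 > 3 holds -> x = 45 - 5 = 40, acc = 45 + 40 = 85.
Iteration 2: 40 > 3 holds -> x = 40 - 5 = 35, acc = 85 + 35 = 120.
Iteration 3: 35 > 3 holds -> x = 35 - 5 = 30, acc = 120 + 30 = 150.
Iteration 4: 30 > 3 holds -> x = 30 - 5 = 25, acc = 150 + 25 = 175.
Iteration 5: 25 > 3 holds -> x = 25 - 5 = 20, acc = 175 + 20 = 195.
Iteration 6: 20 > 3 holds -> x = 20 - 5 = 15, acc = 195 + 15 = 210.
Iteration 7: 15 > 3 holds -> x = 15 - 5 = 10, acc = 210 + 10 = 220.
Iteration 8: 10 > 3 holds -> x = 10 - 5 = 5, acc = 220 + 5 = 225.
Iteration 9: 5 > 3 holds -> x = 5 - 5 = 0, acc = 225 + 0 = 225.
Iteration 10: 0 > 3 fails; recursion stops.
Total rows emitted: 10.

10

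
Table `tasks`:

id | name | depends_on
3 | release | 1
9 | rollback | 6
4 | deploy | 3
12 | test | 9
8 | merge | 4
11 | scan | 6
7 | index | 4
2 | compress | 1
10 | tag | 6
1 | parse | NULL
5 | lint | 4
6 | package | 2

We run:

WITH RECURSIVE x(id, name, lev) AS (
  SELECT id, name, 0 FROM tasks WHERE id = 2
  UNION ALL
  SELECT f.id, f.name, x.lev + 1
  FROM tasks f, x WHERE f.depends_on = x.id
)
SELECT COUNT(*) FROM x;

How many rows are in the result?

6

Base: id=2 (compress) at lev 0.
Iteration 1: rows with depends_on in {2} -> package (id 6, lev 1).
Iteration 2: rows with depends_on in {6} -> rollback (id 9, lev 2), tag (id 10, lev 2), scan (id 11, lev 2).
Iteration 3: rows with depends_on in {9,10,11} -> test (id 12, lev 3).
Iteration 4: no rows with depends_on in {12}; recursion stops.
Total rows emitted: 6.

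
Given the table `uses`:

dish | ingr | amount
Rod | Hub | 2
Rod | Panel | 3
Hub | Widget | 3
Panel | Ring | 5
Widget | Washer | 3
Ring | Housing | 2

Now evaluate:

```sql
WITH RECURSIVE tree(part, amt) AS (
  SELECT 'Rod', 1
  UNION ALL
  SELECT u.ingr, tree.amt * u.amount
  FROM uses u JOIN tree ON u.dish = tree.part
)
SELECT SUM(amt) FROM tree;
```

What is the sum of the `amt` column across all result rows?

75

Base: (Rod, amt=1).
Iteration 1: components of {Rod} -> Hub = 1*2 = 2, Panel = 1*3 = 3.
Iteration 2: components of {Hub,Panel} -> Ring = 3*5 = 15, Widget = 2*3 = 6.
Iteration 3: components of {Ring,Widget} -> Housing = 15*2 = 30, Washer = 6*3 = 18.
Iteration 4: no further components; recursion stops.
SUM(amt) = 1 + 2 + 3 + 6 + 15 + 18 + 30 = 75.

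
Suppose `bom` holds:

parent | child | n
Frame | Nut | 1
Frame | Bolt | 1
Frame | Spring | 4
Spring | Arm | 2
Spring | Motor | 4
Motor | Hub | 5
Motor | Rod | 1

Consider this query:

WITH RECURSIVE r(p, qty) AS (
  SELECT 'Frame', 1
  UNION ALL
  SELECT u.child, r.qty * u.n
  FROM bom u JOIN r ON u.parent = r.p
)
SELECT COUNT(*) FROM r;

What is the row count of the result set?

Base: (Frame, qty=1).
Iteration 1: components of {Frame} -> Bolt = 1*1 = 1, Nut = 1*1 = 1, Spring = 1*4 = 4.
Iteration 2: components of {Bolt,Nut,Spring} -> Arm = 4*2 = 8, Motor = 4*4 = 16.
Iteration 3: components of {Arm,Motor} -> Hub = 16*5 = 80, Rod = 16*1 = 16.
Iteration 4: no further components; recursion stops.
Total rows emitted: 8.

8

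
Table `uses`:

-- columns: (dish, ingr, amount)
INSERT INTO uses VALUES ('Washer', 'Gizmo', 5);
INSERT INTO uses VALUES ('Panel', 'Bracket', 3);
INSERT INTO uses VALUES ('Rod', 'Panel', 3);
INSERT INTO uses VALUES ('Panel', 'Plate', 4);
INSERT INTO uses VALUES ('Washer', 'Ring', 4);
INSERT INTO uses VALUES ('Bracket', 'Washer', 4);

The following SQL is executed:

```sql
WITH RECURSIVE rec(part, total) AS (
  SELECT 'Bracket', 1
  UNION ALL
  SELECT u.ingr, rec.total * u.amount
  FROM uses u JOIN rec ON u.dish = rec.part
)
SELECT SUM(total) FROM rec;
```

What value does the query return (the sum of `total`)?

41

Base: (Bracket, total=1).
Iteration 1: components of {Bracket} -> Washer = 1*4 = 4.
Iteration 2: components of {Washer} -> Gizmo = 4*5 = 20, Ring = 4*4 = 16.
Iteration 3: no further components; recursion stops.
SUM(total) = 1 + 4 + 16 + 20 = 41.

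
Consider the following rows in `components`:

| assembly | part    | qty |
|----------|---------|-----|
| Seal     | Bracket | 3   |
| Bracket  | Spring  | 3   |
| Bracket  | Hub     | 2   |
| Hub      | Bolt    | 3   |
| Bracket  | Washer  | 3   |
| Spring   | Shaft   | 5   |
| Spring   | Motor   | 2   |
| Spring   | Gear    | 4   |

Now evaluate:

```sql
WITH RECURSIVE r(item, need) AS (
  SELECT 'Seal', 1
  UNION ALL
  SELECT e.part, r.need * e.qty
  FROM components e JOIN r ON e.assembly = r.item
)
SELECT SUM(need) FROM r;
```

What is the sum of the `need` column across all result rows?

145

Base: (Seal, need=1).
Iteration 1: components of {Seal} -> Bracket = 1*3 = 3.
Iteration 2: components of {Bracket} -> Hub = 3*2 = 6, Spring = 3*3 = 9, Washer = 3*3 = 9.
Iteration 3: components of {Hub,Spring,Washer} -> Bolt = 6*3 = 18, Gear = 9*4 = 36, Motor = 9*2 = 18, Shaft = 9*5 = 45.
Iteration 4: no further components; recursion stops.
SUM(need) = 1 + 3 + 9 + 6 + 9 + 45 + 18 + 36 + 18 = 145.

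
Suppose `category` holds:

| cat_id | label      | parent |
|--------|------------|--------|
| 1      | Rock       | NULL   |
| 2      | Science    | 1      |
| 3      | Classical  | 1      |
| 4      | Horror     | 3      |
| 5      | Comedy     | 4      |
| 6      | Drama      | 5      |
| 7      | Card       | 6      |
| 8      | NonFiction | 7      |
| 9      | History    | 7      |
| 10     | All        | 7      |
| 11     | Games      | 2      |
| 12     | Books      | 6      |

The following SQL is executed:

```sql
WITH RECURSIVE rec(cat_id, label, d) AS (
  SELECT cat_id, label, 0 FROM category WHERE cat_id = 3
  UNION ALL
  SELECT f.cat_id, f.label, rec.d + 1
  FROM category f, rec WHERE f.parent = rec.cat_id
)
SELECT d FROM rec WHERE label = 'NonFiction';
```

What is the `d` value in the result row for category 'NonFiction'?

Base: cat_id=3 (Classical) at d 0.
Iteration 1: rows with parent in {3} -> Horror (id 4, d 1).
Iteration 2: rows with parent in {4} -> Comedy (id 5, d 2).
Iteration 3: rows with parent in {5} -> Drama (id 6, d 3).
Iteration 4: rows with parent in {6} -> Card (id 7, d 4), Books (id 12, d 4).
Iteration 5: rows with parent in {7,12} -> NonFiction (id 8, d 5), History (id 9, d 5), All (id 10, d 5).
Iteration 6: no rows with parent in {8,9,10}; recursion stops.

5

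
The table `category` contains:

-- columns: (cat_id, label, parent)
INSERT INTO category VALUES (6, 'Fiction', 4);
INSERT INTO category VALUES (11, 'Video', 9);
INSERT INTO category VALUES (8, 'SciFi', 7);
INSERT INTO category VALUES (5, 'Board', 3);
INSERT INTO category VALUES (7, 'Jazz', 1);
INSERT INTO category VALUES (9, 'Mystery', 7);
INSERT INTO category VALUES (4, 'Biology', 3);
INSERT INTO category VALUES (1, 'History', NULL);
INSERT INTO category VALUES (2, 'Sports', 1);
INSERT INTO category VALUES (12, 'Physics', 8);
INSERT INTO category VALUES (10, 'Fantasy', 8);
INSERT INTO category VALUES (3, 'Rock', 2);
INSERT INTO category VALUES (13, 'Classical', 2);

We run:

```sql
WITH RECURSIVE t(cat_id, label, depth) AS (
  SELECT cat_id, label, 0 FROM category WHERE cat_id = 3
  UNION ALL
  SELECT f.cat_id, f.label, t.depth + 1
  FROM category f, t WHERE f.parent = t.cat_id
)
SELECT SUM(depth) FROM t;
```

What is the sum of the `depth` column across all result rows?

4

Base: cat_id=3 (Rock) at depth 0.
Iteration 1: rows with parent in {3} -> Biology (id 4, depth 1), Board (id 5, depth 1).
Iteration 2: rows with parent in {4,5} -> Fiction (id 6, depth 2).
Iteration 3: no rows with parent in {6}; recursion stops.
SUM(depth) = 0 + 1 + 1 + 2 = 4.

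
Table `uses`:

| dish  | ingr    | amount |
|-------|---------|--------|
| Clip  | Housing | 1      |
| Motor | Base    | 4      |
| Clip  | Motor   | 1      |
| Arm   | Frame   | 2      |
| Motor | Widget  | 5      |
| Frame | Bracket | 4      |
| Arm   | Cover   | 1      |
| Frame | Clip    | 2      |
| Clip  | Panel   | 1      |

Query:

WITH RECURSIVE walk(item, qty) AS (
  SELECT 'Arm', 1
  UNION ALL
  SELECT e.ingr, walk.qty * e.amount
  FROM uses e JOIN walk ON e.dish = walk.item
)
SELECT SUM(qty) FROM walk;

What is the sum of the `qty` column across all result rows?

Base: (Arm, qty=1).
Iteration 1: components of {Arm} -> Cover = 1*1 = 1, Frame = 1*2 = 2.
Iteration 2: components of {Cover,Frame} -> Bracket = 2*4 = 8, Clip = 2*2 = 4.
Iteration 3: components of {Bracket,Clip} -> Housing = 4*1 = 4, Motor = 4*1 = 4, Panel = 4*1 = 4.
Iteration 4: components of {Housing,Motor,Panel} -> Base = 4*4 = 16, Widget = 4*5 = 20.
Iteration 5: no further components; recursion stops.
SUM(qty) = 1 + 1 + 2 + 4 + 8 + 4 + 4 + 4 + 16 + 20 = 64.

64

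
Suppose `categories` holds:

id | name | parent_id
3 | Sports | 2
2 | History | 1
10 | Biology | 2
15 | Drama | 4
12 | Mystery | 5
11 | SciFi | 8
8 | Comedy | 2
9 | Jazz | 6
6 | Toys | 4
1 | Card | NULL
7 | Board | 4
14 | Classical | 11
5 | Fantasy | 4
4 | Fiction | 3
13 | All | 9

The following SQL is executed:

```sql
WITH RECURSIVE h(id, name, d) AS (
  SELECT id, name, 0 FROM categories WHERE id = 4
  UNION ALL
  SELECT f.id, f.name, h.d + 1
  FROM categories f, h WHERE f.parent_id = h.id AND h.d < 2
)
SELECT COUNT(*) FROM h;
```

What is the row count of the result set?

7

Base: id=4 (Fiction) at d 0.
Iteration 1: rows with parent_id in {4} -> Fantasy (id 5, d 1), Toys (id 6, d 1), Board (id 7, d 1), Drama (id 15, d 1).
Iteration 2: rows with parent_id in {5,6,7,15} -> Jazz (id 9, d 2), Mystery (id 12, d 2).
Iteration 3: d < 2 fails for all current rows; recursion stops.
Total rows emitted: 7.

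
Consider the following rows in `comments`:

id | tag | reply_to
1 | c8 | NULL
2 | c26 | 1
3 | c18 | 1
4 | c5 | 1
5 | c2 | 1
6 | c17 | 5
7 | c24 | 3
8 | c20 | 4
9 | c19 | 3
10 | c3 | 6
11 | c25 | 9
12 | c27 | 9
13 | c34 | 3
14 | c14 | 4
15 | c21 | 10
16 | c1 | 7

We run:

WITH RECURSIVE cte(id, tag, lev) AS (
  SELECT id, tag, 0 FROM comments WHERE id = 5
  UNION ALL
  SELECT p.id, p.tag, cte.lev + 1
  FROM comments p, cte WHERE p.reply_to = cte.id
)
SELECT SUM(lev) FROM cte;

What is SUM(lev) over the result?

6

Base: id=5 (c2) at lev 0.
Iteration 1: rows with reply_to in {5} -> c17 (id 6, lev 1).
Iteration 2: rows with reply_to in {6} -> c3 (id 10, lev 2).
Iteration 3: rows with reply_to in {10} -> c21 (id 15, lev 3).
Iteration 4: no rows with reply_to in {15}; recursion stops.
SUM(lev) = 0 + 1 + 2 + 3 = 6.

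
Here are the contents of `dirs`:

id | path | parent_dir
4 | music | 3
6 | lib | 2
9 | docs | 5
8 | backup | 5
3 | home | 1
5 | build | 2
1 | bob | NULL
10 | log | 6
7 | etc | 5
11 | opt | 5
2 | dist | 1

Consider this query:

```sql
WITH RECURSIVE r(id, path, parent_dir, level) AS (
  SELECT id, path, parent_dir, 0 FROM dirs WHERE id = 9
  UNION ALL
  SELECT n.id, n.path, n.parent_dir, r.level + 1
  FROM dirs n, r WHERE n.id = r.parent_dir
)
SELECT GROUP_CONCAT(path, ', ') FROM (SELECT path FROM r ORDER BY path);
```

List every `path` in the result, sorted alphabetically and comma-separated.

bob, build, dist, docs

Base: id=9 (docs), parent_dir=5, level 0.
Iteration 1: join on id=5 -> build (id 5, parent_dir=2, level 1).
Iteration 2: join on id=2 -> dist (id 2, parent_dir=1, level 2).
Iteration 3: join on id=1 -> bob (id 1, parent_dir=NULL, level 3).
Iteration 4: parent_dir is NULL; no match; recursion stops.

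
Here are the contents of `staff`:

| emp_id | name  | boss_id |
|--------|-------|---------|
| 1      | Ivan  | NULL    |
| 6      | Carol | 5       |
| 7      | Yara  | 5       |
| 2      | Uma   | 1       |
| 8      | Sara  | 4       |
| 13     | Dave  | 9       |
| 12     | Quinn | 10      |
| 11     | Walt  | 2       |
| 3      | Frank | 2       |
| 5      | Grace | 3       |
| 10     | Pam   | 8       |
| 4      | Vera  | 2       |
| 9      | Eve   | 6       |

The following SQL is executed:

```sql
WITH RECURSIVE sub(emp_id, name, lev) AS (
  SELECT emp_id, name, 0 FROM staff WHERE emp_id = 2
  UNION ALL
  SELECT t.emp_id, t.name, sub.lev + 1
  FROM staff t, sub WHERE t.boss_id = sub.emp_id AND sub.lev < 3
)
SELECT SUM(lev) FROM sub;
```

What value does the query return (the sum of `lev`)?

Base: emp_id=2 (Uma) at lev 0.
Iteration 1: rows with boss_id in {2} -> Frank (id 3, lev 1), Vera (id 4, lev 1), Walt (id 11, lev 1).
Iteration 2: rows with boss_id in {3,4,11} -> Grace (id 5, lev 2), Sara (id 8, lev 2).
Iteration 3: rows with boss_id in {5,8} -> Carol (id 6, lev 3), Yara (id 7, lev 3), Pam (id 10, lev 3).
Iteration 4: lev < 3 fails for all current rows; recursion stops.
SUM(lev) = 0 + 1 + 1 + 1 + 2 + 2 + 3 + 3 + 3 = 16.

16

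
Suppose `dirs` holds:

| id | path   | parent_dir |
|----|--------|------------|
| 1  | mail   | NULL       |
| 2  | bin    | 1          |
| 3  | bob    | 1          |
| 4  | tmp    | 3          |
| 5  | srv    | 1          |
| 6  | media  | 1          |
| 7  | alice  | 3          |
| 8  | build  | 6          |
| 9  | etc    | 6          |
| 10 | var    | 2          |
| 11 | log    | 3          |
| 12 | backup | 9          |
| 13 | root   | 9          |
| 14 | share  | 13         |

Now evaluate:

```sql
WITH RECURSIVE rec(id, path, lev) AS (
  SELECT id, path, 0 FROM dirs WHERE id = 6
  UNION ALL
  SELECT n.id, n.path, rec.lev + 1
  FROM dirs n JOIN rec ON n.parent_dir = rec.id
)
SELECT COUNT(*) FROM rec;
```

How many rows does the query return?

Base: id=6 (media) at lev 0.
Iteration 1: rows with parent_dir in {6} -> build (id 8, lev 1), etc (id 9, lev 1).
Iteration 2: rows with parent_dir in {8,9} -> backup (id 12, lev 2), root (id 13, lev 2).
Iteration 3: rows with parent_dir in {12,13} -> share (id 14, lev 3).
Iteration 4: no rows with parent_dir in {14}; recursion stops.
Total rows emitted: 6.

6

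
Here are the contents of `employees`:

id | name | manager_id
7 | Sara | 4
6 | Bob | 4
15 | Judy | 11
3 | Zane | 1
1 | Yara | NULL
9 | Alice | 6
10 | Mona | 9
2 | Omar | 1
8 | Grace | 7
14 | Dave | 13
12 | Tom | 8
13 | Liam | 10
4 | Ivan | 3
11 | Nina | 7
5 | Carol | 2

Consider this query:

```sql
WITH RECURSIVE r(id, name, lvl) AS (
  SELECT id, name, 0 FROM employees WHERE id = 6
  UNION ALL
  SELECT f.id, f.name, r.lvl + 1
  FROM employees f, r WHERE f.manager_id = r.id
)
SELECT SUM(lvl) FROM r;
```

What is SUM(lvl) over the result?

10

Base: id=6 (Bob) at lvl 0.
Iteration 1: rows with manager_id in {6} -> Alice (id 9, lvl 1).
Iteration 2: rows with manager_id in {9} -> Mona (id 10, lvl 2).
Iteration 3: rows with manager_id in {10} -> Liam (id 13, lvl 3).
Iteration 4: rows with manager_id in {13} -> Dave (id 14, lvl 4).
Iteration 5: no rows with manager_id in {14}; recursion stops.
SUM(lvl) = 0 + 1 + 2 + 3 + 4 = 10.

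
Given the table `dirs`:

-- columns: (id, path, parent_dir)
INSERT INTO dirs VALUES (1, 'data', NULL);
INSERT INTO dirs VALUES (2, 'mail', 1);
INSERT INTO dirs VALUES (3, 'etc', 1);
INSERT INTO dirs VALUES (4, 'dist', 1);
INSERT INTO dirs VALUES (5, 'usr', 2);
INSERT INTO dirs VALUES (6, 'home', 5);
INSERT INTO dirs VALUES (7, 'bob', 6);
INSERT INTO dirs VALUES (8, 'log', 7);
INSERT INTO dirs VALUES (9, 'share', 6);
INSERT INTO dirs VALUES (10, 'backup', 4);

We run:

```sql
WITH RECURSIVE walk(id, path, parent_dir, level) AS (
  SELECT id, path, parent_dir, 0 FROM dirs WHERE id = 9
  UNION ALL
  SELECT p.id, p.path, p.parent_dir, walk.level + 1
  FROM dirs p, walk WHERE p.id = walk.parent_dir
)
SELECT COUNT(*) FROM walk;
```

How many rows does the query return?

Base: id=9 (share), parent_dir=6, level 0.
Iteration 1: join on id=6 -> home (id 6, parent_dir=5, level 1).
Iteration 2: join on id=5 -> usr (id 5, parent_dir=2, level 2).
Iteration 3: join on id=2 -> mail (id 2, parent_dir=1, level 3).
Iteration 4: join on id=1 -> data (id 1, parent_dir=NULL, level 4).
Iteration 5: parent_dir is NULL; no match; recursion stops.
Total rows emitted: 5.

5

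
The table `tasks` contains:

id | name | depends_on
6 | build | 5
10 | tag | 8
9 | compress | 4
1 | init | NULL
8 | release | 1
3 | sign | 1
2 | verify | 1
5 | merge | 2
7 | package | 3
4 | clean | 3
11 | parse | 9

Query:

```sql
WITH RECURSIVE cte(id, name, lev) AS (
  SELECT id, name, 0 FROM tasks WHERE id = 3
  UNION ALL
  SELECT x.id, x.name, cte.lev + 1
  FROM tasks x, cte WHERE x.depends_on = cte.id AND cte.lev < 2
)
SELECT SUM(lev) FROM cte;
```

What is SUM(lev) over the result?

Base: id=3 (sign) at lev 0.
Iteration 1: rows with depends_on in {3} -> clean (id 4, lev 1), package (id 7, lev 1).
Iteration 2: rows with depends_on in {4,7} -> compress (id 9, lev 2).
Iteration 3: lev < 2 fails for all current rows; recursion stops.
SUM(lev) = 0 + 1 + 1 + 2 = 4.

4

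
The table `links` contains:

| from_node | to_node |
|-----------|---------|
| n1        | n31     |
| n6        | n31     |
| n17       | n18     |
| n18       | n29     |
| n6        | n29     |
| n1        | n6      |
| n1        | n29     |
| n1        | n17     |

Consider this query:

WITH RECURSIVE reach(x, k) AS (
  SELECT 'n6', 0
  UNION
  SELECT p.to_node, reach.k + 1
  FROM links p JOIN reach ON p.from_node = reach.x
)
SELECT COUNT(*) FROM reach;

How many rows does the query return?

Base: (n6, k=0).
Iteration 1: edges from {n6} -> (n29, k=1), (n31, k=1).
Iteration 2: no outgoing edges from {n29,n31}; recursion stops.
Total rows emitted: 3.

3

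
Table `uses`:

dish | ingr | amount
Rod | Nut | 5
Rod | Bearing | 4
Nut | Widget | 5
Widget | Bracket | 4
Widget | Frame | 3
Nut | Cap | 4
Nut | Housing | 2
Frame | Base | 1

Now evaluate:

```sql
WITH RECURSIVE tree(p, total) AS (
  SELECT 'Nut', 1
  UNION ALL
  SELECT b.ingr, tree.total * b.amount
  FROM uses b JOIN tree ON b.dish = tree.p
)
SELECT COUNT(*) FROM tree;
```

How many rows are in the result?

Base: (Nut, total=1).
Iteration 1: components of {Nut} -> Cap = 1*4 = 4, Housing = 1*2 = 2, Widget = 1*5 = 5.
Iteration 2: components of {Cap,Housing,Widget} -> Bracket = 5*4 = 20, Frame = 5*3 = 15.
Iteration 3: components of {Bracket,Frame} -> Base = 15*1 = 15.
Iteration 4: no further components; recursion stops.
Total rows emitted: 7.

7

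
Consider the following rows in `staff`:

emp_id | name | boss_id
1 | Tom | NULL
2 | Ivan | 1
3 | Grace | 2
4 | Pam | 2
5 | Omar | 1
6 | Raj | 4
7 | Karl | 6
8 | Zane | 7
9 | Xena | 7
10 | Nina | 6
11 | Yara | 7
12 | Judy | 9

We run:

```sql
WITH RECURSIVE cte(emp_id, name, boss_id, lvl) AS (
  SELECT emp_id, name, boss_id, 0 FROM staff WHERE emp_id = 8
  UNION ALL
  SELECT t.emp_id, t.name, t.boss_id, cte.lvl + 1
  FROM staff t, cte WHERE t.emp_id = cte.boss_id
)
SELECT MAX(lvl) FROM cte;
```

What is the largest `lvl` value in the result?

5

Base: emp_id=8 (Zane), boss_id=7, lvl 0.
Iteration 1: join on emp_id=7 -> Karl (id 7, boss_id=6, lvl 1).
Iteration 2: join on emp_id=6 -> Raj (id 6, boss_id=4, lvl 2).
Iteration 3: join on emp_id=4 -> Pam (id 4, boss_id=2, lvl 3).
Iteration 4: join on emp_id=2 -> Ivan (id 2, boss_id=1, lvl 4).
Iteration 5: join on emp_id=1 -> Tom (id 1, boss_id=NULL, lvl 5).
Iteration 6: boss_id is NULL; no match; recursion stops.
lvl values: 0, 1, 2, 3, 4, 5; the maximum is 5.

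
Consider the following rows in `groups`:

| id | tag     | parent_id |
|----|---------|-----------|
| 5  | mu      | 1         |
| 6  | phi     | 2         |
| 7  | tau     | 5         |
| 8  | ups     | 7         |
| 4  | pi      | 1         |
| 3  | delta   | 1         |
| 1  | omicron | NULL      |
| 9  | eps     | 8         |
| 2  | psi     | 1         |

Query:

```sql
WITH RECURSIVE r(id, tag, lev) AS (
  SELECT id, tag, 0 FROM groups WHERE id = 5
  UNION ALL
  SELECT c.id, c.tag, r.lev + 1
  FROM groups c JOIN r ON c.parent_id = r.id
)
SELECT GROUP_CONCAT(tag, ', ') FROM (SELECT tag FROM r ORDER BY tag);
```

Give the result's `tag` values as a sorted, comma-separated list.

eps, mu, tau, ups

Base: id=5 (mu) at lev 0.
Iteration 1: rows with parent_id in {5} -> tau (id 7, lev 1).
Iteration 2: rows with parent_id in {7} -> ups (id 8, lev 2).
Iteration 3: rows with parent_id in {8} -> eps (id 9, lev 3).
Iteration 4: no rows with parent_id in {9}; recursion stops.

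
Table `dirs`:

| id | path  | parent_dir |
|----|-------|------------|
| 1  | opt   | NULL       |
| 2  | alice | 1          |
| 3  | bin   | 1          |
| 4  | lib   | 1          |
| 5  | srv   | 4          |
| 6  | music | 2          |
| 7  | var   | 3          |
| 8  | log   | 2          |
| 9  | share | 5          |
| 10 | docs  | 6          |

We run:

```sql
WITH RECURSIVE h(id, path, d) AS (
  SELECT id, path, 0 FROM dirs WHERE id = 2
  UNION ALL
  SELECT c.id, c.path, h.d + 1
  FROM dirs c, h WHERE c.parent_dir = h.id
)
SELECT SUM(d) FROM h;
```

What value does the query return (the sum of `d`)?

Base: id=2 (alice) at d 0.
Iteration 1: rows with parent_dir in {2} -> music (id 6, d 1), log (id 8, d 1).
Iteration 2: rows with parent_dir in {6,8} -> docs (id 10, d 2).
Iteration 3: no rows with parent_dir in {10}; recursion stops.
SUM(d) = 0 + 1 + 1 + 2 = 4.

4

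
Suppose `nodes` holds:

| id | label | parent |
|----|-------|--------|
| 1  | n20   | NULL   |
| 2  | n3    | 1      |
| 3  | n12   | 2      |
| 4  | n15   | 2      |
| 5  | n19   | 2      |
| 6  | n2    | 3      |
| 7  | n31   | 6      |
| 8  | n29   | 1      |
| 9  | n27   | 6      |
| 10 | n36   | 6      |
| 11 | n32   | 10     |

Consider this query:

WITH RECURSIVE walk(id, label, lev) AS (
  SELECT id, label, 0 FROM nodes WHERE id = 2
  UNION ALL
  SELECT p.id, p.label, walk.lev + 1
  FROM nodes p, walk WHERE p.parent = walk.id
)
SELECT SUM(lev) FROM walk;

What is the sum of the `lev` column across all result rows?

18

Base: id=2 (n3) at lev 0.
Iteration 1: rows with parent in {2} -> n12 (id 3, lev 1), n15 (id 4, lev 1), n19 (id 5, lev 1).
Iteration 2: rows with parent in {3,4,5} -> n2 (id 6, lev 2).
Iteration 3: rows with parent in {6} -> n31 (id 7, lev 3), n27 (id 9, lev 3), n36 (id 10, lev 3).
Iteration 4: rows with parent in {7,9,10} -> n32 (id 11, lev 4).
Iteration 5: no rows with parent in {11}; recursion stops.
SUM(lev) = 0 + 1 + 1 + 1 + 2 + 3 + 3 + 3 + 4 = 18.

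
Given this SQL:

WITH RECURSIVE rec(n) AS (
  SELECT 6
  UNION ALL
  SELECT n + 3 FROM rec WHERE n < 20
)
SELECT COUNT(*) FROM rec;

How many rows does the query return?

Base: n=6.
Iteration 1: 6 < 20 holds -> n = 6 + 3 = 9.
Iteration 2: 9 < 20 holds -> n = 9 + 3 = 12.
Iteration 3: 12 < 20 holds -> n = 12 + 3 = 15.
Iteration 4: 15 < 20 holds -> n = 15 + 3 = 18.
Iteration 5: 18 < 20 holds -> n = 18 + 3 = 21.
Iteration 6: 21 < 20 fails; recursion stops.
Total rows emitted: 6.

6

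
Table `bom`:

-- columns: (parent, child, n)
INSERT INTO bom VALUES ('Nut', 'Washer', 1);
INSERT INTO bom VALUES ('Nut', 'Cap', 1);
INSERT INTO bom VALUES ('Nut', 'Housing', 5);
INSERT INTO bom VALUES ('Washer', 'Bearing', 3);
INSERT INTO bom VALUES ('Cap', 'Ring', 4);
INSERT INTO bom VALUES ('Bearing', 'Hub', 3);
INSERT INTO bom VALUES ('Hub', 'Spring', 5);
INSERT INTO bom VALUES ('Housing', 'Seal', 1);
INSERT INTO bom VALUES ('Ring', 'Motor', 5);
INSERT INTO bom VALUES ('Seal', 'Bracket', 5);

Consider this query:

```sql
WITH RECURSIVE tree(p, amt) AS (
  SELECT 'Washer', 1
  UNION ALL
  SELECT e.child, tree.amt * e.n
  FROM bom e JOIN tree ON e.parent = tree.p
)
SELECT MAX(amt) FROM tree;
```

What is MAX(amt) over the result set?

45

Base: (Washer, amt=1).
Iteration 1: components of {Washer} -> Bearing = 1*3 = 3.
Iteration 2: components of {Bearing} -> Hub = 3*3 = 9.
Iteration 3: components of {Hub} -> Spring = 9*5 = 45.
Iteration 4: no further components; recursion stops.
amt values: 1, 3, 9, 45; the maximum is 45.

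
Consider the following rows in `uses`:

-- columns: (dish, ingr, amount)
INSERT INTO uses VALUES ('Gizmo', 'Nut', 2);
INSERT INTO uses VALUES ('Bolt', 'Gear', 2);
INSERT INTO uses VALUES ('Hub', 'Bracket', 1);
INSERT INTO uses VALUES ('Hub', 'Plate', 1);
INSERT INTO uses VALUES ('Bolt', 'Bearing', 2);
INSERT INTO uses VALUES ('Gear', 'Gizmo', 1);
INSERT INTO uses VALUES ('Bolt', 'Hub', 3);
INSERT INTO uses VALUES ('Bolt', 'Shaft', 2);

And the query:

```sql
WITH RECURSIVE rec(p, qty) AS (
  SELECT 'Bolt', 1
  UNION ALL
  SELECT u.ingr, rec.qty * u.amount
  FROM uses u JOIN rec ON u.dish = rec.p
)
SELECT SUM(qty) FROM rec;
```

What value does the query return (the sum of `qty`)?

Base: (Bolt, qty=1).
Iteration 1: components of {Bolt} -> Bearing = 1*2 = 2, Gear = 1*2 = 2, Hub = 1*3 = 3, Shaft = 1*2 = 2.
Iteration 2: components of {Bearing,Gear,Hub,Shaft} -> Bracket = 3*1 = 3, Gizmo = 2*1 = 2, Plate = 3*1 = 3.
Iteration 3: components of {Bracket,Gizmo,Plate} -> Nut = 2*2 = 4.
Iteration 4: no further components; recursion stops.
SUM(qty) = 1 + 2 + 2 + 3 + 2 + 2 + 3 + 3 + 4 = 22.

22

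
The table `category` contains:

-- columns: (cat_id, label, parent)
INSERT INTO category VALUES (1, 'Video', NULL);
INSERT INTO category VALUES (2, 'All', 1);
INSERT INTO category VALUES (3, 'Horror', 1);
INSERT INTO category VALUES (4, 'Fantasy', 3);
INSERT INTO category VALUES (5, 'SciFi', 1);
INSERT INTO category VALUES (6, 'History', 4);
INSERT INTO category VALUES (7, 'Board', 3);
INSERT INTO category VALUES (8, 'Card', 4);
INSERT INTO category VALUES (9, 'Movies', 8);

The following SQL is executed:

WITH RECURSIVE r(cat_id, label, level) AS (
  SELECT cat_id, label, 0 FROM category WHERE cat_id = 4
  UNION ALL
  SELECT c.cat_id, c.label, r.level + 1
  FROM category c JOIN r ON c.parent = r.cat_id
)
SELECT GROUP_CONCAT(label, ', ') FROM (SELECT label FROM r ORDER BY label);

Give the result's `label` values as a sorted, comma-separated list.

Card, Fantasy, History, Movies

Base: cat_id=4 (Fantasy) at level 0.
Iteration 1: rows with parent in {4} -> History (id 6, level 1), Card (id 8, level 1).
Iteration 2: rows with parent in {6,8} -> Movies (id 9, level 2).
Iteration 3: no rows with parent in {9}; recursion stops.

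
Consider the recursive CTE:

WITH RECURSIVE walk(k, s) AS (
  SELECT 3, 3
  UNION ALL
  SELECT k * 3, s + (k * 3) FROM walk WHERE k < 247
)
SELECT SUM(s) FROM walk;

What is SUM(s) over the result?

Base: k=3, s=3.
Iteration 1: 3 < 247 holds -> k = 3 * 3 = 9, s = 3 + 9 = 12.
Iteration 2: 9 < 247 holds -> k = 9 * 3 = 27, s = 12 + 27 = 39.
Iteration 3: 27 < 247 holds -> k = 27 * 3 = 81, s = 39 + 81 = 120.
Iteration 4: 81 < 247 holds -> k = 81 * 3 = 243, s = 120 + 243 = 363.
Iteration 5: 243 < 247 holds -> k = 243 * 3 = 729, s = 363 + 729 = 1092.
Iteration 6: 729 < 247 fails; recursion stops.
SUM(s) = 3 + 12 + 39 + 120 + 363 + 1092 = 1629.

1629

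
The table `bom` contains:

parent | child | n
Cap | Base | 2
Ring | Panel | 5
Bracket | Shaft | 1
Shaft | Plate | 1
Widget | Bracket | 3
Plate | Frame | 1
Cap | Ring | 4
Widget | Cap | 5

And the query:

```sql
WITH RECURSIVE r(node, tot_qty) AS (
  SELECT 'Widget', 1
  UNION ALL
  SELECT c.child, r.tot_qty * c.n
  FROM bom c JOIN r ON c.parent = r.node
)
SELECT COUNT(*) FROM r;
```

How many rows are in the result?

Base: (Widget, tot_qty=1).
Iteration 1: components of {Widget} -> Bracket = 1*3 = 3, Cap = 1*5 = 5.
Iteration 2: components of {Bracket,Cap} -> Base = 5*2 = 10, Ring = 5*4 = 20, Shaft = 3*1 = 3.
Iteration 3: components of {Base,Ring,Shaft} -> Panel = 20*5 = 100, Plate = 3*1 = 3.
Iteration 4: components of {Panel,Plate} -> Frame = 3*1 = 3.
Iteration 5: no further components; recursion stops.
Total rows emitted: 9.

9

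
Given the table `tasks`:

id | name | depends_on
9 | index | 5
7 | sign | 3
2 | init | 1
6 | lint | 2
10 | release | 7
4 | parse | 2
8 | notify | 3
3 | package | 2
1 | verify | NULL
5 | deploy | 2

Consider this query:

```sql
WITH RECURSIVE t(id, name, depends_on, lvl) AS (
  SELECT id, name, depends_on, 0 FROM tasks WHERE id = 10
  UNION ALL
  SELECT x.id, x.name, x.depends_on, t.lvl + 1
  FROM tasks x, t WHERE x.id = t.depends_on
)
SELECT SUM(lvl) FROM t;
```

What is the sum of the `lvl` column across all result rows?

Base: id=10 (release), depends_on=7, lvl 0.
Iteration 1: join on id=7 -> sign (id 7, depends_on=3, lvl 1).
Iteration 2: join on id=3 -> package (id 3, depends_on=2, lvl 2).
Iteration 3: join on id=2 -> init (id 2, depends_on=1, lvl 3).
Iteration 4: join on id=1 -> verify (id 1, depends_on=NULL, lvl 4).
Iteration 5: depends_on is NULL; no match; recursion stops.
SUM(lvl) = 0 + 1 + 2 + 3 + 4 = 10.

10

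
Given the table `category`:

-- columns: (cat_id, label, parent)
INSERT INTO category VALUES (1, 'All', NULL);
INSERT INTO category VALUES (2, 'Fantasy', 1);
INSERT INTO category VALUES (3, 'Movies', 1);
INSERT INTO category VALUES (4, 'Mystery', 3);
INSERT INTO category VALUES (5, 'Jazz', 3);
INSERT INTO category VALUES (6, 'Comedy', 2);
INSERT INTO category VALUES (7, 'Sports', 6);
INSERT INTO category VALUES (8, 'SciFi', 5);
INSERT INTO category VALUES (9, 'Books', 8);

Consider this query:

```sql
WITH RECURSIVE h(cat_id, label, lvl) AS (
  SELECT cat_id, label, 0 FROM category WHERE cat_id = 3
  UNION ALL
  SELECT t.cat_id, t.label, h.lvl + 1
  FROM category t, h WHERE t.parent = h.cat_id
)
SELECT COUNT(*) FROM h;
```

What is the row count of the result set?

5

Base: cat_id=3 (Movies) at lvl 0.
Iteration 1: rows with parent in {3} -> Mystery (id 4, lvl 1), Jazz (id 5, lvl 1).
Iteration 2: rows with parent in {4,5} -> SciFi (id 8, lvl 2).
Iteration 3: rows with parent in {8} -> Books (id 9, lvl 3).
Iteration 4: no rows with parent in {9}; recursion stops.
Total rows emitted: 5.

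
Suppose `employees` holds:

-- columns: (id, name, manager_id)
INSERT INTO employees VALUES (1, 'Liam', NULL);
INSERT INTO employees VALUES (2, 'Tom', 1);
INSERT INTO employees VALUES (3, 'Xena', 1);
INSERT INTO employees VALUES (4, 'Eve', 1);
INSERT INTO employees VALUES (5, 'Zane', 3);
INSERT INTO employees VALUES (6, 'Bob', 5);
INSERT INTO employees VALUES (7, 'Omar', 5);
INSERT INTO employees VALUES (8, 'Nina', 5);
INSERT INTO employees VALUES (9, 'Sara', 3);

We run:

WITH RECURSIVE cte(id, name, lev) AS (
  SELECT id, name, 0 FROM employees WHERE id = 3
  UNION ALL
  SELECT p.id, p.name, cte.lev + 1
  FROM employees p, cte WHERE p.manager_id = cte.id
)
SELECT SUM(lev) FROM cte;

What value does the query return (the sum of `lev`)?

Base: id=3 (Xena) at lev 0.
Iteration 1: rows with manager_id in {3} -> Zane (id 5, lev 1), Sara (id 9, lev 1).
Iteration 2: rows with manager_id in {5,9} -> Bob (id 6, lev 2), Omar (id 7, lev 2), Nina (id 8, lev 2).
Iteration 3: no rows with manager_id in {6,7,8}; recursion stops.
SUM(lev) = 0 + 1 + 1 + 2 + 2 + 2 = 8.

8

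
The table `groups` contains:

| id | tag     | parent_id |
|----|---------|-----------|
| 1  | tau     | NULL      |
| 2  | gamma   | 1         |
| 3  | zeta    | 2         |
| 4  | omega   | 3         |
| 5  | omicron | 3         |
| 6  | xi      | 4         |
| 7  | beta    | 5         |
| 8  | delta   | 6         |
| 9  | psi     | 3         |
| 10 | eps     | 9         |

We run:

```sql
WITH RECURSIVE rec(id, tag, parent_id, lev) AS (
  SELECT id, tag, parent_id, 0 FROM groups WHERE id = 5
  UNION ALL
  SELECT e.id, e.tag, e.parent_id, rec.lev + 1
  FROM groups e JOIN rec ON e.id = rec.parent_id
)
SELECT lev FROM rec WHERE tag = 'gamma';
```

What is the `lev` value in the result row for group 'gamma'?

2

Base: id=5 (omicron), parent_id=3, lev 0.
Iteration 1: join on id=3 -> zeta (id 3, parent_id=2, lev 1).
Iteration 2: join on id=2 -> gamma (id 2, parent_id=1, lev 2).
Iteration 3: join on id=1 -> tau (id 1, parent_id=NULL, lev 3).
Iteration 4: parent_id is NULL; no match; recursion stops.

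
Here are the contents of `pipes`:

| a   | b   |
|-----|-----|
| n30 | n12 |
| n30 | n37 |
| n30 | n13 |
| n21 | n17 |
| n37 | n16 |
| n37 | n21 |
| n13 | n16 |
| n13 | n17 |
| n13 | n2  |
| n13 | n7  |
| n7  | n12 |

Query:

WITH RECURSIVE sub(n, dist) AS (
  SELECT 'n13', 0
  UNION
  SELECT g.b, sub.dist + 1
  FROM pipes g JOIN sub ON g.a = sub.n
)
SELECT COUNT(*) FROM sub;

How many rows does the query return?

6

Base: (n13, dist=0).
Iteration 1: edges from {n13} -> (n16, dist=1), (n17, dist=1), (n2, dist=1), (n7, dist=1).
Iteration 2: edges from {n16,n17,n2,n7} -> (n12, dist=2).
Iteration 3: no outgoing edges from {n12}; recursion stops.
Total rows emitted: 6.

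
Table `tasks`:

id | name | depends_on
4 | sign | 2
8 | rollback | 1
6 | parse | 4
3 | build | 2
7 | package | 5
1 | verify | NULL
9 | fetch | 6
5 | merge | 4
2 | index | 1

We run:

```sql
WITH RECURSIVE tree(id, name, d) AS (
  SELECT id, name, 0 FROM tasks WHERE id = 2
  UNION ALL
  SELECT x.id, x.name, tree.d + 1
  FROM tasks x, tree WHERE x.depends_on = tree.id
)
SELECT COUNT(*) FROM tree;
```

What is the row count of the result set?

7

Base: id=2 (index) at d 0.
Iteration 1: rows with depends_on in {2} -> build (id 3, d 1), sign (id 4, d 1).
Iteration 2: rows with depends_on in {3,4} -> merge (id 5, d 2), parse (id 6, d 2).
Iteration 3: rows with depends_on in {5,6} -> package (id 7, d 3), fetch (id 9, d 3).
Iteration 4: no rows with depends_on in {7,9}; recursion stops.
Total rows emitted: 7.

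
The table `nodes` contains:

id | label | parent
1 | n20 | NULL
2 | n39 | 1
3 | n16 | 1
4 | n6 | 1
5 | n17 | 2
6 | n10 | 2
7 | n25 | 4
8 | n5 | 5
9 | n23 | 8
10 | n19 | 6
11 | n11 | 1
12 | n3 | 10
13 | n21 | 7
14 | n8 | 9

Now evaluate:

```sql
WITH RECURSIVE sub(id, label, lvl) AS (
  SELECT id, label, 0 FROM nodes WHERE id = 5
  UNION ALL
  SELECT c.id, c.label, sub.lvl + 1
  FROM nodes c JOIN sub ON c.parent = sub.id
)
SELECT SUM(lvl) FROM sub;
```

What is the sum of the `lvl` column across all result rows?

Base: id=5 (n17) at lvl 0.
Iteration 1: rows with parent in {5} -> n5 (id 8, lvl 1).
Iteration 2: rows with parent in {8} -> n23 (id 9, lvl 2).
Iteration 3: rows with parent in {9} -> n8 (id 14, lvl 3).
Iteration 4: no rows with parent in {14}; recursion stops.
SUM(lvl) = 0 + 1 + 2 + 3 = 6.

6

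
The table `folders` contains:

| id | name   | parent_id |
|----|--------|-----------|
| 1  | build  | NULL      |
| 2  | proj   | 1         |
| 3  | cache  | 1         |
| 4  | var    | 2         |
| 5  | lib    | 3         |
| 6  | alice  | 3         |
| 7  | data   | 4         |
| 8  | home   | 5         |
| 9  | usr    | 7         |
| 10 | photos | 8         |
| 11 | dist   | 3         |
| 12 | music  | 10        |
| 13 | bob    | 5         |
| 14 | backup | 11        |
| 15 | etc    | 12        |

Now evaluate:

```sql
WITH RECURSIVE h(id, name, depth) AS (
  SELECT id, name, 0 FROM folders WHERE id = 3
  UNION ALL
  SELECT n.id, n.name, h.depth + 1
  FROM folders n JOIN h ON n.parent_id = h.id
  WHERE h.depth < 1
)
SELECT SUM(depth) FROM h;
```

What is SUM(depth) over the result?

Base: id=3 (cache) at depth 0.
Iteration 1: rows with parent_id in {3} -> lib (id 5, depth 1), alice (id 6, depth 1), dist (id 11, depth 1).
Iteration 2: depth < 1 fails for all current rows; recursion stops.
SUM(depth) = 0 + 1 + 1 + 1 = 3.

3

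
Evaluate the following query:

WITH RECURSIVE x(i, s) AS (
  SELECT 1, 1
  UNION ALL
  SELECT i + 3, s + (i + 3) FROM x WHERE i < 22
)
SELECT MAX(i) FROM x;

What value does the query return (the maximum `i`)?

22

Base: i=1, s=1.
Iteration 1: 1 < 22 holds -> i = 1 + 3 = 4, s = 1 + 4 = 5.
Iteration 2: 4 < 22 holds -> i = 4 + 3 = 7, s = 5 + 7 = 12.
Iteration 3: 7 < 22 holds -> i = 7 + 3 = 10, s = 12 + 10 = 22.
Iteration 4: 10 < 22 holds -> i = 10 + 3 = 13, s = 22 + 13 = 35.
Iteration 5: 13 < 22 holds -> i = 13 + 3 = 16, s = 35 + 16 = 51.
Iteration 6: 16 < 22 holds -> i = 16 + 3 = 19, s = 51 + 19 = 70.
Iteration 7: 19 < 22 holds -> i = 19 + 3 = 22, s = 70 + 22 = 92.
Iteration 8: 22 < 22 fails; recursion stops.
i values: 1, 4, 7, 10, 13, 16, 19, 22; the maximum is 22.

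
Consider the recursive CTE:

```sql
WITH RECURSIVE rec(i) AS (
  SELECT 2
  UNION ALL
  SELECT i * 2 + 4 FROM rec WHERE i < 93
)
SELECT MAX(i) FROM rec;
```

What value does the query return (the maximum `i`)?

188

Base: i=2.
Iteration 1: 2 < 93 holds -> i = 2 * 2 + 4 = 8.
Iteration 2: 8 < 93 holds -> i = 8 * 2 + 4 = 20.
Iteration 3: 20 < 93 holds -> i = 20 * 2 + 4 = 44.
Iteration 4: 44 < 93 holds -> i = 44 * 2 + 4 = 92.
Iteration 5: 92 < 93 holds -> i = 92 * 2 + 4 = 188.
Iteration 6: 188 < 93 fails; recursion stops.
i values: 2, 8, 20, 44, 92, 188; the maximum is 188.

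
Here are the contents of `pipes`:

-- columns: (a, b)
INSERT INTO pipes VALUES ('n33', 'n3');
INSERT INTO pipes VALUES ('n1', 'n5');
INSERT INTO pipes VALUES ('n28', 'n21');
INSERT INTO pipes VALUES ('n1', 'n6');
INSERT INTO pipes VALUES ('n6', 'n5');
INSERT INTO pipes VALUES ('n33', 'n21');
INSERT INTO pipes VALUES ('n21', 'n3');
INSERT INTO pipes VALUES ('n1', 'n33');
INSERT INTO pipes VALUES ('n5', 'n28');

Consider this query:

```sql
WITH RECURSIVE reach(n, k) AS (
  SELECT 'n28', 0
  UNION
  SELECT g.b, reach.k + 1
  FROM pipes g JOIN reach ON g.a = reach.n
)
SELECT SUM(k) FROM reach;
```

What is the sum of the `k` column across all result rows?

3

Base: (n28, k=0).
Iteration 1: edges from {n28} -> (n21, k=1).
Iteration 2: edges from {n21} -> (n3, k=2).
Iteration 3: no outgoing edges from {n3}; recursion stops.
SUM(k) = 0 + 1 + 2 = 3.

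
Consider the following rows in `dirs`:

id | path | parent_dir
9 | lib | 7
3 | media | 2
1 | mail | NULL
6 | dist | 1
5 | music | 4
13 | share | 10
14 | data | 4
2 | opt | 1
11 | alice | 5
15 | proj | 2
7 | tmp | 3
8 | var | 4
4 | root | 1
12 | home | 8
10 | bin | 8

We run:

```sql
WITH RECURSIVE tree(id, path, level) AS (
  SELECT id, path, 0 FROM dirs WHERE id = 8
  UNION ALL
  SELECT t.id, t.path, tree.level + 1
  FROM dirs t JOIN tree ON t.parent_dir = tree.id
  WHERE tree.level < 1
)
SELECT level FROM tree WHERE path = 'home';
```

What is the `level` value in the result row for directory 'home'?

Base: id=8 (var) at level 0.
Iteration 1: rows with parent_dir in {8} -> bin (id 10, level 1), home (id 12, level 1).
Iteration 2: level < 1 fails for all current rows; recursion stops.

1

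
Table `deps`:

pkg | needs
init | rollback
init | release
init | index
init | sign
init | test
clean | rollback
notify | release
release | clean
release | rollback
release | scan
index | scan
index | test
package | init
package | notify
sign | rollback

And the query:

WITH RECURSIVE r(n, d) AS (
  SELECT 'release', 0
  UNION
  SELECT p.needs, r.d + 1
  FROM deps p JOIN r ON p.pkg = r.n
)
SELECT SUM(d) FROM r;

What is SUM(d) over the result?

Base: (release, d=0).
Iteration 1: edges from {release} -> (clean, d=1), (rollback, d=1), (scan, d=1).
Iteration 2: edges from {clean,rollback,scan} -> (rollback, d=2).
Iteration 3: no outgoing edges from {rollback}; recursion stops.
SUM(d) = 0 + 1 + 1 + 1 + 2 = 5.

5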